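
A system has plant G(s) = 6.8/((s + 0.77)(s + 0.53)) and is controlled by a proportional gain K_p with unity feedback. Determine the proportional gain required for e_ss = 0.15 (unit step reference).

K_p = 0.34

For a type-0 loop with proportional control, e_ss = 1/(1 + K_p·G(0)).
G(0) = 16.66. Require 1/(1 + K_p·16.66) = 0.15, so 1 + 16.66·K_p = 6.667.
K_p = (6.667 − 1)/16.66 = 0.34.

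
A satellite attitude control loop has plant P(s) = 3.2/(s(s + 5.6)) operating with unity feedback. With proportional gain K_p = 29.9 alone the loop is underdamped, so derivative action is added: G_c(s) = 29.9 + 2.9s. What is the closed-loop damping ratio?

Forward path: (29.9 + 2.9s)·3.2/(s(s+5.6)). The closed-loop characteristic equation is s² + (5.6 + 3.2·2.9)s + 3.2·29.9 = 0.
That is s² + 14.88s + 95.68 = 0, so ω_n = 9.782 rad/s and ζ = 14.88/(2·9.782) = 0.7606.

ζ = 0.761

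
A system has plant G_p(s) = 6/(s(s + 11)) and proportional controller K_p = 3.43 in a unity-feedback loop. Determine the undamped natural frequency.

ω_n = 4.54 rad/s

The closed-loop denominator is s(s+11) + 3.43·6 = s² + 11s + 20.58.
Matching s² + 2ζω_n s + ω_n²: ω_n = √20.58 = 4.537 rad/s and 2ζω_n = 11, so ζ = 11/(2·4.537) = 1.21.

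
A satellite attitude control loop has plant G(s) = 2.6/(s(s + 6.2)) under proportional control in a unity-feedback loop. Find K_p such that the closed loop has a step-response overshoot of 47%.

From %OS = 100·exp(−πζ/√(1−ζ²)) = 47%, ζ = −ln(0.47)/√(π²+ln²(0.47)) = 0.2337.
Characteristic equation s² + 6.2s + 2.6K_p = 0 gives ζ = 6.2/(2√(2.6K_p)).
Setting ζ = 0.2337: √(2.6K_p) = 6.2/(2·0.2337) = 13.27, so K_p = 176/2.6 = 67.7.

K_p = 67.7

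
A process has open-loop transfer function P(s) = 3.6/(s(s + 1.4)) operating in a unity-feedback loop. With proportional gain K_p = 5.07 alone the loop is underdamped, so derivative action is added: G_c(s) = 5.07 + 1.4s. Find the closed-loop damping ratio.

Forward path: (5.07 + 1.4s)·3.6/(s(s+1.4)). The closed-loop characteristic equation is s² + (1.4 + 3.6·1.4)s + 3.6·5.07 = 0.
That is s² + 6.44s + 18.25 = 0, so ω_n = 4.272 rad/s and ζ = 6.44/(2·4.272) = 0.7537.

ζ = 0.754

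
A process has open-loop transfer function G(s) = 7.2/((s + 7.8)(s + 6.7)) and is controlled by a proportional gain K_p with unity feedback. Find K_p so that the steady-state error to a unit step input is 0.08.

K_p = 83.5

For a type-0 loop with proportional control, e_ss = 1/(1 + K_p·G(0)).
G(0) = 0.1378. Require 1/(1 + K_p·0.1378) = 0.08, so 1 + 0.1378·K_p = 12.5.
K_p = (12.5 − 1)/0.1378 = 83.5.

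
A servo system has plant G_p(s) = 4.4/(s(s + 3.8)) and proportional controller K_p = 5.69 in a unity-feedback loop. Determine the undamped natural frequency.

ω_n = 5 rad/s

The closed-loop denominator is s(s+3.8) + 5.69·4.4 = s² + 3.8s + 25.04.
Matching s² + 2ζω_n s + ω_n²: ω_n = √25.04 = 5.004 rad/s and 2ζω_n = 3.8, so ζ = 3.8/(2·5.004) = 0.38.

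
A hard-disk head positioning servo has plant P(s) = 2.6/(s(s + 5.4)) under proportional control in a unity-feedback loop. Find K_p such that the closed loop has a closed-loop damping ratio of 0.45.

Closed-loop characteristic equation: s² + 5.4s + K_p·2.6 = 0.
So ω_n = √(2.6K_p) and 2ζω_n = 5.4, giving ζ = 5.4/(2√(2.6K_p)).
Setting ζ = 0.45: √(2.6K_p) = 5.4/(2·0.45) = 6, so K_p = 36/2.6 = 13.8.

K_p = 13.8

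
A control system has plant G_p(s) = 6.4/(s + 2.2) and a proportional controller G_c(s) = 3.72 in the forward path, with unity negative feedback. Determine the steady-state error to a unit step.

0.0846

The loop is type 0. Static position error constant K_pos = G_c(0)·G_p(0) = 3.72·2.909 = 10.82.
Steady-state error to a unit step: e_ss = 1/(1+K_pos) = 1/11.82 = 0.0846.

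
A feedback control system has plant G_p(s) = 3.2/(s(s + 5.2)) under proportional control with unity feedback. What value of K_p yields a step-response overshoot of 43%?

K_p = 31.4

From %OS = 100·exp(−πζ/√(1−ζ²)) = 43%, ζ = −ln(0.43)/√(π²+ln²(0.43)) = 0.2594.
Characteristic equation s² + 5.2s + 3.2K_p = 0 gives ζ = 5.2/(2√(3.2K_p)).
Setting ζ = 0.2594: √(3.2K_p) = 5.2/(2·0.2594) = 10.02, so K_p = 100.4/3.2 = 31.4.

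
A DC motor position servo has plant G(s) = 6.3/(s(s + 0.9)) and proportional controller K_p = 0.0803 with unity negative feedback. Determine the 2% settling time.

T_s ≈ 8.89 s

The closed-loop denominator s² + 0.9s + 0.5059 gives ω_n = √0.5059 = 0.7113 and ζ = 0.9/(2ω_n) = 0.6327.
2% settling time T_s ≈ 4/(ζω_n) = 4/0.45 = 8.89 s.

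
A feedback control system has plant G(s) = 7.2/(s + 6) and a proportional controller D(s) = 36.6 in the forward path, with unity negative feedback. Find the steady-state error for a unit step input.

The loop is type 0. Static position error constant K_pos = D(0)·G(0) = 36.6·1.2 = 43.92.
Steady-state error to a unit step: e_ss = 1/(1+K_pos) = 1/44.92 = 0.0223.

0.0223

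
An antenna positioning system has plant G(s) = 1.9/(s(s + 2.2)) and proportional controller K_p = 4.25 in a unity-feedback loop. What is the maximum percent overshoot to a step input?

26.7%

From 1 + K_pG(s) = 0: s² + 2.2s + 8.075 = 0 ⇒ ω_n = 2.842, ζ = 0.3871.
%OS = 100·exp(−πζ/√(1−ζ²)) = 100·exp(−π·0.3871/√0.8502) = 26.7%.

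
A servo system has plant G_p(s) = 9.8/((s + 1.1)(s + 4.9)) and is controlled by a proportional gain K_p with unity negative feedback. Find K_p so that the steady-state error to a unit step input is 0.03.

K_p = 17.8

The loop is type 0, so e_ss(step) = 1/(1 + K_pos) with K_pos = K_p·G_p(0).
G_p(0) = 1.818. Require 1/(1 + K_p·1.818) = 0.03, so 1 + 1.818·K_p = 33.33.
K_p = (33.33 − 1)/1.818 = 17.8.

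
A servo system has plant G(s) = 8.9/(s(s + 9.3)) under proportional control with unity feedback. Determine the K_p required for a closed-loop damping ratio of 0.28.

Closed-loop characteristic equation: s² + 9.3s + K_p·8.9 = 0.
So ω_n = √(8.9K_p) and 2ζω_n = 9.3, giving ζ = 9.3/(2√(8.9K_p)).
Setting ζ = 0.28: √(8.9K_p) = 9.3/(2·0.28) = 16.61, so K_p = 275.8/8.9 = 31.

K_p = 31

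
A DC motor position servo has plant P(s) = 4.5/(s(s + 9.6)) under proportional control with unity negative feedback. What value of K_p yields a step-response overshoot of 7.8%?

K_p = 12.9

From %OS = 100·exp(−πζ/√(1−ζ²)) = 7.8%, ζ = −ln(0.078)/√(π²+ln²(0.078)) = 0.6304.
Characteristic equation s² + 9.6s + 4.5K_p = 0 gives ζ = 9.6/(2√(4.5K_p)).
Setting ζ = 0.6304: √(4.5K_p) = 9.6/(2·0.6304) = 7.615, so K_p = 57.98/4.5 = 12.9.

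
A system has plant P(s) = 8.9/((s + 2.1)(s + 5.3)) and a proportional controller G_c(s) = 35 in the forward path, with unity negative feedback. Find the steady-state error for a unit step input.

0.0345

The loop is type 0. Static position error constant K_pos = G_c(0)·P(0) = 35·0.7996 = 27.99.
Steady-state error to a unit step: e_ss = 1/(1+K_pos) = 1/28.99 = 0.0345.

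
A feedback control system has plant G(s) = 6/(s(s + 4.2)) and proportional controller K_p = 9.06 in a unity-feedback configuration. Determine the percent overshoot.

39.3%

Closed-loop characteristic equation: s² + 4.2s + 54.36 = 0, so ω_n = 7.373 rad/s and ζ = 4.2/(2·7.373) = 0.2848.
%OS = 100·exp(−πζ/√(1−ζ²)) = 100·exp(−π·0.2848/√0.9189) = 39.3%.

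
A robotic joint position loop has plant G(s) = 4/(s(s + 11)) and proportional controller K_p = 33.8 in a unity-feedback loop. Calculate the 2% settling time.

T_s ≈ 0.727 s

Closed-loop characteristic equation: s² + 11s + 135.2 = 0, so ω_n = 11.63 rad/s and ζ = 11/(2·11.63) = 0.473.
2% settling time T_s ≈ 4/(ζω_n) = 4/5.5 = 0.727 s.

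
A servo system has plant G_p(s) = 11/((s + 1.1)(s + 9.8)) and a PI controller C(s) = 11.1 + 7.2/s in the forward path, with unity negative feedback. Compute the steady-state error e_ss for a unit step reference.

The open loop C(s)G_p(s) has a pole at the origin (type 1), so the static position error constant is infinite and e_ss = 1/(1+∞) = 0.

0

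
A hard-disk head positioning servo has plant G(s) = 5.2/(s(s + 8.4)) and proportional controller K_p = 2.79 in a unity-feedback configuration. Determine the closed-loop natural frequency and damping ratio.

ω_n = 3.81 rad/s, ζ = 1.1

The closed-loop denominator is s(s+8.4) + 2.79·5.2 = s² + 8.4s + 14.51.
So ω_n² = 14.51 ⇒ ω_n = 3.809 rad/s, and ζ = 8.4/(2ω_n) = 1.1.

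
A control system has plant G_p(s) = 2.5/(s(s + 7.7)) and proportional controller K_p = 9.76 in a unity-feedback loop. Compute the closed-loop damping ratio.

ζ = 0.779

1 + K_p·G_p(s) = 0 gives s² + 7.7s + 24.4 = 0.
So ω_n² = 24.4 ⇒ ω_n = 4.94 rad/s, and ζ = 7.7/(2ω_n) = 0.779.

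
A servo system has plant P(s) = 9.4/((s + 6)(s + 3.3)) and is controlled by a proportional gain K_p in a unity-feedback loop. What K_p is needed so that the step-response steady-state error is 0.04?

K_p = 50.6

The loop is type 0, so e_ss(step) = 1/(1 + K_pos) with K_pos = K_p·P(0).
P(0) = 0.4747. Require 1/(1 + K_p·0.4747) = 0.04, so 1 + 0.4747·K_p = 25.
K_p = (25 − 1)/0.4747 = 50.6.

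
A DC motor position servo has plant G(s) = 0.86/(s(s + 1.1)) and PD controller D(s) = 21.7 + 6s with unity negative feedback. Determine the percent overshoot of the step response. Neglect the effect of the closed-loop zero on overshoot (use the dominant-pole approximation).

Forward path: (21.7 + 6s)·0.86/(s(s+1.1)). The closed-loop characteristic equation is s² + (1.1 + 0.86·6)s + 0.86·21.7 = 0.
That is s² + 6.26s + 18.66 = 0, so ω_n = 4.32 rad/s and ζ = 6.26/(2·4.32) = 0.7245.
%OS = 100·exp(−πζ/√(1−ζ²)) = 3.68%.

3.68%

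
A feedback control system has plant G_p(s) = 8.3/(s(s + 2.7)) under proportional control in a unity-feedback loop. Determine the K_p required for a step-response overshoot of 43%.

K_p = 3.26

From %OS = 100·exp(−πζ/√(1−ζ²)) = 43%, ζ = −ln(0.43)/√(π²+ln²(0.43)) = 0.2594.
Characteristic equation s² + 2.7s + 8.3K_p = 0 gives ζ = 2.7/(2√(8.3K_p)).
Setting ζ = 0.2594: √(8.3K_p) = 2.7/(2·0.2594) = 5.203, so K_p = 27.08/8.3 = 3.26.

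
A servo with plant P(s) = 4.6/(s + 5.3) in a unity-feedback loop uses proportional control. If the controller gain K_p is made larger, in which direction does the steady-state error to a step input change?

e_ss = 1/(1 + K_p·P(0)); a larger K_p raises the denominator, so e_ss decreases.

decrease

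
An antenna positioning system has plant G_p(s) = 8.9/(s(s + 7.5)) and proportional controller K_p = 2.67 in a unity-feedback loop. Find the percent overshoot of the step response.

2.28%

The closed-loop denominator s² + 7.5s + 23.76 gives ω_n = √23.76 = 4.875 and ζ = 7.5/(2ω_n) = 0.7693.
%OS = 100·exp(−πζ/√(1−ζ²)) = 100·exp(−π·0.7693/√0.4082) = 2.28%.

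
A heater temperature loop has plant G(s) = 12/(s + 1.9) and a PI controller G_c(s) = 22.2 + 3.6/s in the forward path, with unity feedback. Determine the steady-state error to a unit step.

The open loop G_c(s)G(s) has a pole at the origin (type 1), so the static position error constant is infinite and e_ss = 1/(1+∞) = 0.

0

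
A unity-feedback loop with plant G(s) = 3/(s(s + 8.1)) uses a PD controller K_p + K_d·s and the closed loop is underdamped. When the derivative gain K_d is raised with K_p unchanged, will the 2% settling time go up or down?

Characteristic equation s² + (8.1 + 3K_d)s + 3K_p = 0: raising K_d increases ζω_n = (8.1+3K_d)/2 while the loop stays underdamped, so T_s ≈ 4/(ζω_n) decreases.

decrease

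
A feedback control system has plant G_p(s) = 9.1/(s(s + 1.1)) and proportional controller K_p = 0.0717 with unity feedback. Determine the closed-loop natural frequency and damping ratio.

ω_n = 0.808 rad/s, ζ = 0.681

1 + K_p·G_p(s) = 0 gives s² + 1.1s + 0.6525 = 0.
So ω_n² = 0.6525 ⇒ ω_n = 0.8078 rad/s, and ζ = 1.1/(2ω_n) = 0.681.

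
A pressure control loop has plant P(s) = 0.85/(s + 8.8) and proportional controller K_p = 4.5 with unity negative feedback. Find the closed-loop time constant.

Closed-loop transfer function: T(s) = K_p·P(s)/(1 + K_p·P(s)) = 3.825/(s + 8.8 + 3.825) = 3.825/(s + 12.62).
Time constant τ = 1/12.62 = 0.0792 s.

τ = 0.0792 s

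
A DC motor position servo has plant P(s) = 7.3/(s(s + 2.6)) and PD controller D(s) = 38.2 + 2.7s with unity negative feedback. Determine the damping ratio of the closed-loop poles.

ζ = 0.668

Forward path: (38.2 + 2.7s)·7.3/(s(s+2.6)). The closed-loop characteristic equation is s² + (2.6 + 7.3·2.7)s + 7.3·38.2 = 0.
That is s² + 22.31s + 278.9 = 0, so ω_n = 16.7 rad/s and ζ = 22.31/(2·16.7) = 0.668.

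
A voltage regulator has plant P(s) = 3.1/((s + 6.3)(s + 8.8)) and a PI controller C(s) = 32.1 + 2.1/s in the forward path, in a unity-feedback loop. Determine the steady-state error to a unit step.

0

The open loop C(s)P(s) has a pole at the origin (type 1), so the static position error constant is infinite and e_ss = 1/(1+∞) = 0.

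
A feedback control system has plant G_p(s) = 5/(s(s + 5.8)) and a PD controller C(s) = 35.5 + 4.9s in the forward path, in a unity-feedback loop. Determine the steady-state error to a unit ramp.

0.0327

The loop has one pole at the origin (type 1). Velocity error constant K_v = lim_{s→0} s·C(s)G_p(s) = 35.5·5/5.8 = 30.6.
Steady-state error to a unit ramp: e_ss = 1/K_v = 0.0327.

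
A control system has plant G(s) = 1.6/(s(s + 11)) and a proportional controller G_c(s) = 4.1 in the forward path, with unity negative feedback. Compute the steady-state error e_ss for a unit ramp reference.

The loop has one pole at the origin (type 1). Velocity error constant K_v = lim_{s→0} s·G_c(s)G(s) = 4.1·1.6/11 = 0.5964.
Steady-state error to a unit ramp: e_ss = 1/K_v = 1.68.

1.68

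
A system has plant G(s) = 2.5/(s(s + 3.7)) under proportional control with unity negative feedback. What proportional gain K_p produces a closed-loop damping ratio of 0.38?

K_p = 9.48

Closed-loop characteristic equation: s² + 3.7s + K_p·2.5 = 0.
So ω_n = √(2.5K_p) and 2ζω_n = 3.7, giving ζ = 3.7/(2√(2.5K_p)).
Setting ζ = 0.38: √(2.5K_p) = 3.7/(2·0.38) = 4.868, so K_p = 23.7/2.5 = 9.48.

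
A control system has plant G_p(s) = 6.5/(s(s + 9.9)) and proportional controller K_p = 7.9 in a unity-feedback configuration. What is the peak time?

Closed-loop characteristic equation: s² + 9.9s + 51.35 = 0, so ω_n = 7.166 rad/s and ζ = 9.9/(2·7.166) = 0.6908.
Damped frequency ω_d = ω_n√(1−ζ²) = 5.181 rad/s, so peak time T_p = π/ω_d = 0.606 s.

T_p = 0.606 s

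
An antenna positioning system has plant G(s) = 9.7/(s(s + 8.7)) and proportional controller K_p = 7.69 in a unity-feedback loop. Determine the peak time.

T_p = 0.421 s

Closed-loop characteristic equation: s² + 8.7s + 74.59 = 0, so ω_n = 8.637 rad/s and ζ = 8.7/(2·8.637) = 0.5037.
Damped frequency ω_d = ω_n√(1−ζ²) = 7.461 rad/s, so peak time T_p = π/ω_d = 0.421 s.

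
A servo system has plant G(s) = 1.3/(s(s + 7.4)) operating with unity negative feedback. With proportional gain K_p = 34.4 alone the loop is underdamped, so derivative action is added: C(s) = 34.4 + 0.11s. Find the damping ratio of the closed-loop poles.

ζ = 0.564

Forward path: (34.4 + 0.11s)·1.3/(s(s+7.4)). The closed-loop characteristic equation is s² + (7.4 + 1.3·0.11)s + 1.3·34.4 = 0.
That is s² + 7.543s + 44.72 = 0, so ω_n = 6.687 rad/s and ζ = 7.543/(2·6.687) = 0.564.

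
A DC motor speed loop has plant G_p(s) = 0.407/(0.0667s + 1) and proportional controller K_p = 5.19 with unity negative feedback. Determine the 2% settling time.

Closed loop: T(s) = K_p·G_p/(1+K_p·G_p) = 2.112/(0.0667s + 1 + 2.112), with pole at s = −(1 + 2.112)/0.0667 = −46.66.
τ = 1/46.66 = 0.02143 s, so 2% settling time ≈ 4τ = 0.0857 s.

T_s ≈ 0.0857 s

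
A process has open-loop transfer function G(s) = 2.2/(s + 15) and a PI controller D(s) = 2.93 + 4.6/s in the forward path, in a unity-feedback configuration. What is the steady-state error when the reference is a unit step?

The open loop D(s)G(s) has a pole at the origin (type 1), so the static position error constant is infinite and e_ss = 1/(1+∞) = 0.

0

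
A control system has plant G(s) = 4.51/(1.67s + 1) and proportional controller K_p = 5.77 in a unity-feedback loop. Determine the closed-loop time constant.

τ = 0.0618 s

Closed loop: T(s) = K_p·G/(1+K_p·G) = 26.02/(1.67s + 1 + 26.02), with pole at s = −(1 + 26.02)/1.67 = −16.18.
Closed-loop time constant τ = 1/16.18 = 0.0618 s.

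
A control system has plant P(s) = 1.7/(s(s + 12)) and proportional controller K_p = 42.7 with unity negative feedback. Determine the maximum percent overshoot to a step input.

4.43%

The closed-loop denominator s² + 12s + 72.59 gives ω_n = √72.59 = 8.52 and ζ = 12/(2ω_n) = 0.7042.
%OS = 100·exp(−πζ/√(1−ζ²)) = 100·exp(−π·0.7042/√0.5041) = 4.43%.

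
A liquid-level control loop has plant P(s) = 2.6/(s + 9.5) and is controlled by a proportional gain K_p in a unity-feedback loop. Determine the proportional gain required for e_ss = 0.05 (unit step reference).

The loop is type 0, so e_ss(step) = 1/(1 + K_pos) with K_pos = K_p·P(0).
P(0) = 0.2737. Require 1/(1 + K_p·0.2737) = 0.05, so 1 + 0.2737·K_p = 20.
K_p = (20 − 1)/0.2737 = 69.4.

K_p = 69.4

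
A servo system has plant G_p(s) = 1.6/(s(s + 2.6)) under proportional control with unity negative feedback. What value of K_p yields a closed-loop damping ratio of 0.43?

K_p = 5.71

Closed-loop characteristic equation: s² + 2.6s + K_p·1.6 = 0.
So ω_n = √(1.6K_p) and 2ζω_n = 2.6, giving ζ = 2.6/(2√(1.6K_p)).
Setting ζ = 0.43: √(1.6K_p) = 2.6/(2·0.43) = 3.023, so K_p = 9.14/1.6 = 5.71.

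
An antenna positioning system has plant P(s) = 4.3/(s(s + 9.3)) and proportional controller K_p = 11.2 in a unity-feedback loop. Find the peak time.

T_p = 0.61 s

Closed-loop characteristic equation: s² + 9.3s + 48.16 = 0, so ω_n = 6.94 rad/s and ζ = 9.3/(2·6.94) = 0.6701.
Damped frequency ω_d = ω_n√(1−ζ²) = 5.151 rad/s, so peak time T_p = π/ω_d = 0.61 s.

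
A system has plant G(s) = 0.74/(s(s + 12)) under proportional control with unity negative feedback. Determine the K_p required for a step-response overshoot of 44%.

From %OS = 100·exp(−πζ/√(1−ζ²)) = 44%, ζ = −ln(0.44)/√(π²+ln²(0.44)) = 0.2528.
Characteristic equation s² + 12s + 0.74K_p = 0 gives ζ = 12/(2√(0.74K_p)).
Setting ζ = 0.2528: √(0.74K_p) = 12/(2·0.2528) = 23.73, so K_p = 563.2/0.74 = 761.

K_p = 761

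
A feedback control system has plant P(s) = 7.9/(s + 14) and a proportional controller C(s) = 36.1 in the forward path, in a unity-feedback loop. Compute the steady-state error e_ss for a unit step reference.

0.0468

The loop is type 0. Static position error constant K_pos = C(0)·P(0) = 36.1·0.5643 = 20.37.
Steady-state error to a unit step: e_ss = 1/(1+K_pos) = 1/21.37 = 0.0468.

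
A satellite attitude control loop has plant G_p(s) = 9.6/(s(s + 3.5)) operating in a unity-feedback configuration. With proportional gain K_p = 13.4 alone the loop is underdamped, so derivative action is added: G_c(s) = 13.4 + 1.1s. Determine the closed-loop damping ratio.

Forward path: (13.4 + 1.1s)·9.6/(s(s+3.5)). The closed-loop characteristic equation is s² + (3.5 + 9.6·1.1)s + 9.6·13.4 = 0.
That is s² + 14.06s + 128.6 = 0, so ω_n = 11.34 rad/s and ζ = 14.06/(2·11.34) = 0.6198.

ζ = 0.62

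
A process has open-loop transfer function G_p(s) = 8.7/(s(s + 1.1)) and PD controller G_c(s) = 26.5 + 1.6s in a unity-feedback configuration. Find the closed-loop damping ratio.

ζ = 0.495

Forward path: (26.5 + 1.6s)·8.7/(s(s+1.1)). The closed-loop characteristic equation is s² + (1.1 + 8.7·1.6)s + 8.7·26.5 = 0.
That is s² + 15.02s + 230.5 = 0, so ω_n = 15.18 rad/s and ζ = 15.02/(2·15.18) = 0.4946.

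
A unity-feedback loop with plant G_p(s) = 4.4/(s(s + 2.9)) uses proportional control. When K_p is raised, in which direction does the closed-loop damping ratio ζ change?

ζ = 2.9/(2√(4.4K_p)); increasing K_p raises the denominator, so ζ falls.

decrease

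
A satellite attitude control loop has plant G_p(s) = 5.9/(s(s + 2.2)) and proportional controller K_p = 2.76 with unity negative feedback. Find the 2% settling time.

From 1 + K_pG_p(s) = 0: s² + 2.2s + 16.28 = 0 ⇒ ω_n = 4.035, ζ = 0.2726.
2% settling time T_s ≈ 4/(ζω_n) = 4/1.1 = 3.64 s.

T_s ≈ 3.64 s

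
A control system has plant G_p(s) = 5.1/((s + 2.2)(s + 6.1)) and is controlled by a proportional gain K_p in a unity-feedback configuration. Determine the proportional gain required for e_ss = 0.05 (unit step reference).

K_p = 50

The loop is type 0, so e_ss(step) = 1/(1 + K_pos) with K_pos = K_p·G_p(0).
G_p(0) = 0.38. Require 1/(1 + K_p·0.38) = 0.05, so 1 + 0.38·K_p = 20.
K_p = (20 − 1)/0.38 = 50.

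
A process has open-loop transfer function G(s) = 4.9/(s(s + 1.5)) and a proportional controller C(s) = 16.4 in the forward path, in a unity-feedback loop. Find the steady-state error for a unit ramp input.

0.0187

The loop has one pole at the origin (type 1). Velocity error constant K_v = lim_{s→0} s·C(s)G(s) = 16.4·4.9/1.5 = 53.57.
Steady-state error to a unit ramp: e_ss = 1/K_v = 0.0187.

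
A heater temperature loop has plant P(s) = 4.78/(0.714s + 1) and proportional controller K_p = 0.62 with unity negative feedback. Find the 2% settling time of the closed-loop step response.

Closed loop: T(s) = K_p·P/(1+K_p·P) = 2.964/(0.714s + 1 + 2.964), with pole at s = −(1 + 2.964)/0.714 = −5.551.
τ = 1/5.551 = 0.1801 s, so 2% settling time ≈ 4τ = 0.721 s.

T_s ≈ 0.721 s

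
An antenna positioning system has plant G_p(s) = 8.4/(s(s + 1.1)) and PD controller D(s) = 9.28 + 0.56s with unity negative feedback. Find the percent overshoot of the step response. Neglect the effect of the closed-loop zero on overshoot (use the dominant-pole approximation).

33.5%

Forward path: (9.28 + 0.56s)·8.4/(s(s+1.1)). The closed-loop characteristic equation is s² + (1.1 + 8.4·0.56)s + 8.4·9.28 = 0.
That is s² + 5.804s + 77.95 = 0, so ω_n = 8.829 rad/s and ζ = 5.804/(2·8.829) = 0.3287.
%OS = 100·exp(−πζ/√(1−ζ²)) = 33.5%.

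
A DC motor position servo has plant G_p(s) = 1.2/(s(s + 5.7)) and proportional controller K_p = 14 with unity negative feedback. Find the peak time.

From 1 + K_pG_p(s) = 0: s² + 5.7s + 16.8 = 0 ⇒ ω_n = 4.099, ζ = 0.6953.
Damped frequency ω_d = ω_n√(1−ζ²) = 2.946 rad/s, so peak time T_p = π/ω_d = 1.07 s.

T_p = 1.07 s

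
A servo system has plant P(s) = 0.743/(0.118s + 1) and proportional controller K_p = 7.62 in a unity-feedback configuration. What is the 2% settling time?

Closed loop: T(s) = K_p·P/(1+K_p·P) = 5.662/(0.118s + 1 + 5.662), with pole at s = −(1 + 5.662)/0.118 = −56.45.
τ = 1/56.45 = 0.01771 s, so 2% settling time ≈ 4τ = 0.0709 s.

T_s ≈ 0.0709 s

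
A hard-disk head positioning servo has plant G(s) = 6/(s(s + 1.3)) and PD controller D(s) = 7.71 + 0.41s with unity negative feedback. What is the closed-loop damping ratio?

Forward path: (7.71 + 0.41s)·6/(s(s+1.3)). The closed-loop characteristic equation is s² + (1.3 + 6·0.41)s + 6·7.71 = 0.
That is s² + 3.76s + 46.26 = 0, so ω_n = 6.801 rad/s and ζ = 3.76/(2·6.801) = 0.2764.

ζ = 0.276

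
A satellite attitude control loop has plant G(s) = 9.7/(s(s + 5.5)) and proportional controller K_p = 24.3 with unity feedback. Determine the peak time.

T_p = 0.208 s

The closed-loop denominator s² + 5.5s + 235.7 gives ω_n = √235.7 = 15.35 and ζ = 5.5/(2ω_n) = 0.1791.
Damped frequency ω_d = ω_n√(1−ζ²) = 15.1 rad/s, so peak time T_p = π/ω_d = 0.208 s.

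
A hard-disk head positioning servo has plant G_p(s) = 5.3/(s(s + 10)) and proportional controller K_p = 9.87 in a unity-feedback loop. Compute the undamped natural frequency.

ω_n = 7.23 rad/s

With unity feedback the closed-loop characteristic equation is s² + 10s + 9.87·5.3 = s² + 10s + 52.31 = 0.
So ω_n² = 52.31 ⇒ ω_n = 7.233 rad/s, and ζ = 10/(2ω_n) = 0.691.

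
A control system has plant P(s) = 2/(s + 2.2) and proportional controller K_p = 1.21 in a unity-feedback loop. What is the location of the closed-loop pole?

s = -4.62

Closed-loop transfer function: T(s) = K_p·P(s)/(1 + K_p·P(s)) = 2.42/(s + 2.2 + 2.42) = 2.42/(s + 4.62).
The closed-loop pole is at s = −4.62.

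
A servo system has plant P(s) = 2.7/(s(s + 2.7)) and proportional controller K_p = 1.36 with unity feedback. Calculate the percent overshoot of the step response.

Closed-loop characteristic equation: s² + 2.7s + 3.672 = 0, so ω_n = 1.916 rad/s and ζ = 2.7/(2·1.916) = 0.7045.
%OS = 100·exp(−πζ/√(1−ζ²)) = 100·exp(−π·0.7045/√0.5037) = 4.42%.

4.42%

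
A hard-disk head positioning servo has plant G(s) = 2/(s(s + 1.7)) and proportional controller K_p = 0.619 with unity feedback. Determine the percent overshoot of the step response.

The closed-loop denominator s² + 1.7s + 1.238 gives ω_n = √1.238 = 1.113 and ζ = 1.7/(2ω_n) = 0.7639.
%OS = 100·exp(−πζ/√(1−ζ²)) = 100·exp(−π·0.7639/√0.4164) = 2.43%.

2.43%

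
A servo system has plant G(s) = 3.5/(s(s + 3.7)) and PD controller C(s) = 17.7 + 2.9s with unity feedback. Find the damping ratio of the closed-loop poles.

ζ = 0.88

Forward path: (17.7 + 2.9s)·3.5/(s(s+3.7)). The closed-loop characteristic equation is s² + (3.7 + 3.5·2.9)s + 3.5·17.7 = 0.
That is s² + 13.85s + 61.95 = 0, so ω_n = 7.871 rad/s and ζ = 13.85/(2·7.871) = 0.8798.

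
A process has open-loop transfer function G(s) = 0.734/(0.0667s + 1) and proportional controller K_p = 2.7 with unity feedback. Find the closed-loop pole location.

s = -44.7

Closed loop: T(s) = K_p·G/(1+K_p·G) = 1.982/(0.0667s + 1 + 1.982), with pole at s = −(1 + 1.982)/0.0667 = −44.7.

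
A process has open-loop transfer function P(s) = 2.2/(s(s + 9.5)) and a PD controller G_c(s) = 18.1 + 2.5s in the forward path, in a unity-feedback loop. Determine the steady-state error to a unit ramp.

The loop has one pole at the origin (type 1). Velocity error constant K_v = lim_{s→0} s·G_c(s)P(s) = 18.1·2.2/9.5 = 4.192.
Steady-state error to a unit ramp: e_ss = 1/K_v = 0.239.

0.239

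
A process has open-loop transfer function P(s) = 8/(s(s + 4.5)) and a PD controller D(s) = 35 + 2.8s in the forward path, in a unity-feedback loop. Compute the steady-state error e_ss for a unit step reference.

0

The open loop D(s)P(s) has a pole at the origin (type 1), so the static position error constant is infinite and e_ss = 1/(1+∞) = 0.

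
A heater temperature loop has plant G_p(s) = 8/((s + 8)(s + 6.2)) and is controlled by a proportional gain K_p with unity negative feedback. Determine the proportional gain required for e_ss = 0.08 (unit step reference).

K_p = 71.3

The loop is type 0, so e_ss(step) = 1/(1 + K_pos) with K_pos = K_p·G_p(0).
G_p(0) = 0.1613. Require 1/(1 + K_p·0.1613) = 0.08, so 1 + 0.1613·K_p = 12.5.
K_p = (12.5 − 1)/0.1613 = 71.3.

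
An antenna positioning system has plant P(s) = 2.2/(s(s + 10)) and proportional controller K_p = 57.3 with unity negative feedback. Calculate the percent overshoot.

From 1 + K_pP(s) = 0: s² + 10s + 126.1 = 0 ⇒ ω_n = 11.23, ζ = 0.4453.
%OS = 100·exp(−πζ/√(1−ζ²)) = 100·exp(−π·0.4453/√0.8017) = 21%.

21%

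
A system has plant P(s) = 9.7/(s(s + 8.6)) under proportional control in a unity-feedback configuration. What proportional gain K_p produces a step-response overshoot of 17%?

From %OS = 100·exp(−πζ/√(1−ζ²)) = 17%, ζ = −ln(0.17)/√(π²+ln²(0.17)) = 0.4913.
Characteristic equation s² + 8.6s + 9.7K_p = 0 gives ζ = 8.6/(2√(9.7K_p)).
Setting ζ = 0.4913: √(9.7K_p) = 8.6/(2·0.4913) = 8.753, so K_p = 76.61/9.7 = 7.9.

K_p = 7.9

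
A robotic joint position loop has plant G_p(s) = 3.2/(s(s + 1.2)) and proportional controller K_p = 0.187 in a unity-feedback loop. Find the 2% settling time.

Closed-loop characteristic equation: s² + 1.2s + 0.5984 = 0, so ω_n = 0.7736 rad/s and ζ = 1.2/(2·0.7736) = 0.7756.
2% settling time T_s ≈ 4/(ζω_n) = 4/0.6 = 6.67 s.

T_s ≈ 6.67 s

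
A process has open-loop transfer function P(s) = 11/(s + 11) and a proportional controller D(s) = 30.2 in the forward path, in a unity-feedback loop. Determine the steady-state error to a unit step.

The loop is type 0. Static position error constant K_pos = D(0)·P(0) = 30.2·1 = 30.2.
Steady-state error to a unit step: e_ss = 1/(1+K_pos) = 1/31.2 = 0.0321.

0.0321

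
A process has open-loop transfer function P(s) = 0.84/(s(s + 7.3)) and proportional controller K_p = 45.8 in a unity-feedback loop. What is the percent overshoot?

10.2%

Closed-loop characteristic equation: s² + 7.3s + 38.47 = 0, so ω_n = 6.203 rad/s and ζ = 7.3/(2·6.203) = 0.5885.
%OS = 100·exp(−πζ/√(1−ζ²)) = 100·exp(−π·0.5885/√0.6537) = 10.2%.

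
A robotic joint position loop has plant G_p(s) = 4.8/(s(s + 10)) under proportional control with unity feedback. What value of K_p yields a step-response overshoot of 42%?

From %OS = 100·exp(−πζ/√(1−ζ²)) = 42%, ζ = −ln(0.42)/√(π²+ln²(0.42)) = 0.2662.
Characteristic equation s² + 10s + 4.8K_p = 0 gives ζ = 10/(2√(4.8K_p)).
Setting ζ = 0.2662: √(4.8K_p) = 10/(2·0.2662) = 18.78, so K_p = 352.9/4.8 = 73.5.

K_p = 73.5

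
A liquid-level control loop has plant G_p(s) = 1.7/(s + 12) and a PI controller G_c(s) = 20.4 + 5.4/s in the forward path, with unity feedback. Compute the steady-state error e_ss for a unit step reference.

0

The open loop G_c(s)G_p(s) has a pole at the origin (type 1), so the static position error constant is infinite and e_ss = 1/(1+∞) = 0.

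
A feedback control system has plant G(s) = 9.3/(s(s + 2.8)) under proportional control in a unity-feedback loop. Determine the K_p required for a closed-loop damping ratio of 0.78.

K_p = 0.346

Closed-loop characteristic equation: s² + 2.8s + K_p·9.3 = 0.
So ω_n = √(9.3K_p) and 2ζω_n = 2.8, giving ζ = 2.8/(2√(9.3K_p)).
Setting ζ = 0.78: √(9.3K_p) = 2.8/(2·0.78) = 1.795, so K_p = 3.222/9.3 = 0.346.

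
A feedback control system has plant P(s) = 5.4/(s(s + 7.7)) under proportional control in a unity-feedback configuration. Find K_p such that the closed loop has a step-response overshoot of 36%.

K_p = 28.7

From %OS = 100·exp(−πζ/√(1−ζ²)) = 36%, ζ = −ln(0.36)/√(π²+ln²(0.36)) = 0.3093.
Characteristic equation s² + 7.7s + 5.4K_p = 0 gives ζ = 7.7/(2√(5.4K_p)).
Setting ζ = 0.3093: √(5.4K_p) = 7.7/(2·0.3093) = 12.45, so K_p = 155/5.4 = 28.7.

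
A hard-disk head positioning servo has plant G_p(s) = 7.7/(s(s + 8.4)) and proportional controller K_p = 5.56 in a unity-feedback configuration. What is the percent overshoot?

From 1 + K_pG_p(s) = 0: s² + 8.4s + 42.81 = 0 ⇒ ω_n = 6.543, ζ = 0.6419.
%OS = 100·exp(−πζ/√(1−ζ²)) = 100·exp(−π·0.6419/√0.588) = 7.21%.

7.21%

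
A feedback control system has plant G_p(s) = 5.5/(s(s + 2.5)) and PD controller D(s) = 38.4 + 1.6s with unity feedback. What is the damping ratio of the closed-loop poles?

ζ = 0.389

Forward path: (38.4 + 1.6s)·5.5/(s(s+2.5)). The closed-loop characteristic equation is s² + (2.5 + 5.5·1.6)s + 5.5·38.4 = 0.
That is s² + 11.3s + 211.2 = 0, so ω_n = 14.53 rad/s and ζ = 11.3/(2·14.53) = 0.3888.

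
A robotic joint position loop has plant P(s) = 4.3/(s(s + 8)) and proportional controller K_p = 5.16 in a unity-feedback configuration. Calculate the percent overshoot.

0.64%

The closed-loop denominator s² + 8s + 22.19 gives ω_n = √22.19 = 4.71 and ζ = 8/(2ω_n) = 0.8492.
%OS = 100·exp(−πζ/√(1−ζ²)) = 100·exp(−π·0.8492/√0.2789) = 0.64%.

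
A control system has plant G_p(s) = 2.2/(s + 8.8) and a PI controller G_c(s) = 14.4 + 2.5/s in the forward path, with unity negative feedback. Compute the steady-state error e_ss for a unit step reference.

0

The open loop G_c(s)G_p(s) has a pole at the origin (type 1), so the static position error constant is infinite and e_ss = 1/(1+∞) = 0.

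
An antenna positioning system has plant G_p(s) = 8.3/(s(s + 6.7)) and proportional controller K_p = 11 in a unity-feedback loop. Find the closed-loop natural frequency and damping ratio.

ω_n = 9.56 rad/s, ζ = 0.351

The closed-loop denominator is s(s+6.7) + 11·8.3 = s² + 6.7s + 91.3.
Matching s² + 2ζω_n s + ω_n²: ω_n = √91.3 = 9.555 rad/s and 2ζω_n = 6.7, so ζ = 6.7/(2·9.555) = 0.351.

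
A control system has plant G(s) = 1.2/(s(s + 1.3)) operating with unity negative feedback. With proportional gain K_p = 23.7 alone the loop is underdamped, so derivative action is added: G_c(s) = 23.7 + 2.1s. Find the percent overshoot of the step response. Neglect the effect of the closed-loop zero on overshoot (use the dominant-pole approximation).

30%

Forward path: (23.7 + 2.1s)·1.2/(s(s+1.3)). The closed-loop characteristic equation is s² + (1.3 + 1.2·2.1)s + 1.2·23.7 = 0.
That is s² + 3.82s + 28.44 = 0, so ω_n = 5.333 rad/s and ζ = 3.82/(2·5.333) = 0.3582.
%OS = 100·exp(−πζ/√(1−ζ²)) = 30%.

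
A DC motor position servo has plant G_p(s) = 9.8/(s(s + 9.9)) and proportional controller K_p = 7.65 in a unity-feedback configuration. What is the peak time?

T_p = 0.442 s

The closed-loop denominator s² + 9.9s + 74.97 gives ω_n = √74.97 = 8.659 and ζ = 9.9/(2ω_n) = 0.5717.
Damped frequency ω_d = ω_n√(1−ζ²) = 7.104 rad/s, so peak time T_p = π/ω_d = 0.442 s.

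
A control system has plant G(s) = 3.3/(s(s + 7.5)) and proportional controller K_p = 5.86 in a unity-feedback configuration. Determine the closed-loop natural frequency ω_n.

ω_n = 4.4 rad/s

With unity feedback the closed-loop characteristic equation is s² + 7.5s + 5.86·3.3 = s² + 7.5s + 19.34 = 0.
Matching s² + 2ζω_n s + ω_n²: ω_n = √19.34 = 4.397 rad/s and 2ζω_n = 7.5, so ζ = 7.5/(2·4.397) = 0.853.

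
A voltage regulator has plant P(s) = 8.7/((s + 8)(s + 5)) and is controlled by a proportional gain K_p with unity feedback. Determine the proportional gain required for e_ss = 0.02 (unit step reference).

The loop is type 0, so e_ss(step) = 1/(1 + K_pos) with K_pos = K_p·P(0).
P(0) = 0.2175. Require 1/(1 + K_p·0.2175) = 0.02, so 1 + 0.2175·K_p = 50.
K_p = (50 − 1)/0.2175 = 225.

K_p = 225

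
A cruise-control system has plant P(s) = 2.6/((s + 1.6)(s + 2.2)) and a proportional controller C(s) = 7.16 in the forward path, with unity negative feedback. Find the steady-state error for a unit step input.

0.159

The loop is type 0. Static position error constant K_pos = C(0)·P(0) = 7.16·0.7386 = 5.289.
Steady-state error to a unit step: e_ss = 1/(1+K_pos) = 1/6.289 = 0.159.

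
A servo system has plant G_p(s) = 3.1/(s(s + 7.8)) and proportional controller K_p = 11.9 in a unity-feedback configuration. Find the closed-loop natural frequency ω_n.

ω_n = 6.07 rad/s

The closed-loop denominator is s(s+7.8) + 11.9·3.1 = s² + 7.8s + 36.89.
So ω_n² = 36.89 ⇒ ω_n = 6.074 rad/s, and ζ = 7.8/(2ω_n) = 0.642.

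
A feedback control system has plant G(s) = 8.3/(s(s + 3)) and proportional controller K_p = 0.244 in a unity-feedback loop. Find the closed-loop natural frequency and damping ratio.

With unity feedback the closed-loop characteristic equation is s² + 3s + 0.244·8.3 = s² + 3s + 2.025 = 0.
Matching s² + 2ζω_n s + ω_n²: ω_n = √2.025 = 1.423 rad/s and 2ζω_n = 3, so ζ = 3/(2·1.423) = 1.05.

ω_n = 1.42 rad/s, ζ = 1.05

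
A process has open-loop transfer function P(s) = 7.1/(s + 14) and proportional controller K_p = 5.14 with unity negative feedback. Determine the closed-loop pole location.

Closed-loop transfer function: T(s) = K_p·P(s)/(1 + K_p·P(s)) = 36.49/(s + 14 + 36.49) = 36.49/(s + 50.49).
The closed-loop pole is at s = −50.49.

s = -50.49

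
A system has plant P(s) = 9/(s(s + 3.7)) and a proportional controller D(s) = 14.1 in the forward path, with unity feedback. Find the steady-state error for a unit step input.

0

The open loop D(s)P(s) has a pole at the origin (type 1), so the static position error constant is infinite and e_ss = 1/(1+∞) = 0.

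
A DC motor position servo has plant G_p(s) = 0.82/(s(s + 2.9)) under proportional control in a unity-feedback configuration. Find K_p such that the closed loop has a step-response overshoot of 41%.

K_p = 34.4

From %OS = 100·exp(−πζ/√(1−ζ²)) = 41%, ζ = −ln(0.41)/√(π²+ln²(0.41)) = 0.273.
Characteristic equation s² + 2.9s + 0.82K_p = 0 gives ζ = 2.9/(2√(0.82K_p)).
Setting ζ = 0.273: √(0.82K_p) = 2.9/(2·0.273) = 5.311, so K_p = 28.21/0.82 = 34.4.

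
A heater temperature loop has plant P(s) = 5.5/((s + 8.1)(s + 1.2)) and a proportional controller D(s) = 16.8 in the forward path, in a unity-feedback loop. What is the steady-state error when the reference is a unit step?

0.0952

The loop is type 0. Static position error constant K_pos = D(0)·P(0) = 16.8·0.5658 = 9.506.
Steady-state error to a unit step: e_ss = 1/(1+K_pos) = 1/10.51 = 0.0952.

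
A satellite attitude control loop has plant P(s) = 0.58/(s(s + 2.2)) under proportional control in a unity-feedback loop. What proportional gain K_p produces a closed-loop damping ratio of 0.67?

K_p = 4.65

Closed-loop characteristic equation: s² + 2.2s + K_p·0.58 = 0.
So ω_n = √(0.58K_p) and 2ζω_n = 2.2, giving ζ = 2.2/(2√(0.58K_p)).
Setting ζ = 0.67: √(0.58K_p) = 2.2/(2·0.67) = 1.642, so K_p = 2.695/0.58 = 4.65.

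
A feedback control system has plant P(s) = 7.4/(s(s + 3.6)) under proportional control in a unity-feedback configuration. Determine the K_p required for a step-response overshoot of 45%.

K_p = 7.22

From %OS = 100·exp(−πζ/√(1−ζ²)) = 45%, ζ = −ln(0.45)/√(π²+ln²(0.45)) = 0.2463.
Characteristic equation s² + 3.6s + 7.4K_p = 0 gives ζ = 3.6/(2√(7.4K_p)).
Setting ζ = 0.2463: √(7.4K_p) = 3.6/(2·0.2463) = 7.307, so K_p = 53.39/7.4 = 7.22.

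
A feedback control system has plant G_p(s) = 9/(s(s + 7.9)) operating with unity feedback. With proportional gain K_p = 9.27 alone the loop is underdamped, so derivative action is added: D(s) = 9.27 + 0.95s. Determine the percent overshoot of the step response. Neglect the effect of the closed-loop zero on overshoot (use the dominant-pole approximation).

0.15%

Forward path: (9.27 + 0.95s)·9/(s(s+7.9)). The closed-loop characteristic equation is s² + (7.9 + 9·0.95)s + 9·9.27 = 0.
That is s² + 16.45s + 83.43 = 0, so ω_n = 9.134 rad/s and ζ = 16.45/(2·9.134) = 0.9005.
%OS = 100·exp(−πζ/√(1−ζ²)) = 0.15%.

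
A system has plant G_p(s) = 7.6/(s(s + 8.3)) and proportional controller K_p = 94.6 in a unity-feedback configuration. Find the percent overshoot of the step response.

61.1%

The closed-loop denominator s² + 8.3s + 719 gives ω_n = √719 = 26.81 and ζ = 8.3/(2ω_n) = 0.1548.
%OS = 100·exp(−πζ/√(1−ζ²)) = 100·exp(−π·0.1548/√0.976) = 61.1%.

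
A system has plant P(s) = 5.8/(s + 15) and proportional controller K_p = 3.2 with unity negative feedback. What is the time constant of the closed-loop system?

Closed-loop transfer function: T(s) = K_p·P(s)/(1 + K_p·P(s)) = 18.56/(s + 15 + 18.56) = 18.56/(s + 33.56).
Time constant τ = 1/33.56 = 0.0298 s.

τ = 0.0298 s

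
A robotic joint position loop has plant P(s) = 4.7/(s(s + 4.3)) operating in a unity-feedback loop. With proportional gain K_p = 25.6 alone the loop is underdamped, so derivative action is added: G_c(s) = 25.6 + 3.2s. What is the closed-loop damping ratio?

Forward path: (25.6 + 3.2s)·4.7/(s(s+4.3)). The closed-loop characteristic equation is s² + (4.3 + 4.7·3.2)s + 4.7·25.6 = 0.
That is s² + 19.34s + 120.3 = 0, so ω_n = 10.97 rad/s and ζ = 19.34/(2·10.97) = 0.8816.

ζ = 0.882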